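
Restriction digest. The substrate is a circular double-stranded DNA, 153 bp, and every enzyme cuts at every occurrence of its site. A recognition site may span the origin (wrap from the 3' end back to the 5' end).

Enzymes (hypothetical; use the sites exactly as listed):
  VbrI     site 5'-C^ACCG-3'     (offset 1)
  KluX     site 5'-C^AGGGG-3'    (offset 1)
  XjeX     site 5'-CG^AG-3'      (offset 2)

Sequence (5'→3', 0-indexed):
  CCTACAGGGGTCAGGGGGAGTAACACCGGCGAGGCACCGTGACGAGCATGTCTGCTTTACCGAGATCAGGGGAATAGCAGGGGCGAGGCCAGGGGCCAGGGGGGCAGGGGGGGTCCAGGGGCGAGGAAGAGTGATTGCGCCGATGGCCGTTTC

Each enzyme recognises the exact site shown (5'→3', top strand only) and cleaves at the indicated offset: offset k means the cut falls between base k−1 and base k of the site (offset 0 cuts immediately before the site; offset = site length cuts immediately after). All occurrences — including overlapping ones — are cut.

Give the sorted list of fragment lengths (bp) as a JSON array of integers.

[4,5,5,7,7,7,7,7,8,9,11,11,12,18,35]

Site scan:
  VbrI CACCG/1: at [23, 34] ⇒ [24, 35]
  KluX CAGGGG/1: at [4, 11, 66, 77, 89, 96, 104, 115] ⇒ [5, 12, 67, 78, 90, 97, 105, 116]
  XjeX CGAG/2: at [29, 42, 60, 83, 121] ⇒ [31, 44, 62, 85, 123]

Pooled cuts: [5, 12, 24, 31, 35, 44, 62, 67, 78, 85, 90, 97, 105, 116, 123]

Fragment lengths:
  5→12: 7 bp
  12→24: 12 bp
  24→31: 7 bp
  31→35: 4 bp
  35→44: 9 bp
  44→62: 18 bp
  62→67: 5 bp
  67→78: 11 bp
  78→85: 7 bp
  85→90: 5 bp
  90→97: 7 bp
  97→105: 8 bp
  105→116: 11 bp
  116→123: 7 bp
  123→5 (wrap): 153-123+5 = 35 bp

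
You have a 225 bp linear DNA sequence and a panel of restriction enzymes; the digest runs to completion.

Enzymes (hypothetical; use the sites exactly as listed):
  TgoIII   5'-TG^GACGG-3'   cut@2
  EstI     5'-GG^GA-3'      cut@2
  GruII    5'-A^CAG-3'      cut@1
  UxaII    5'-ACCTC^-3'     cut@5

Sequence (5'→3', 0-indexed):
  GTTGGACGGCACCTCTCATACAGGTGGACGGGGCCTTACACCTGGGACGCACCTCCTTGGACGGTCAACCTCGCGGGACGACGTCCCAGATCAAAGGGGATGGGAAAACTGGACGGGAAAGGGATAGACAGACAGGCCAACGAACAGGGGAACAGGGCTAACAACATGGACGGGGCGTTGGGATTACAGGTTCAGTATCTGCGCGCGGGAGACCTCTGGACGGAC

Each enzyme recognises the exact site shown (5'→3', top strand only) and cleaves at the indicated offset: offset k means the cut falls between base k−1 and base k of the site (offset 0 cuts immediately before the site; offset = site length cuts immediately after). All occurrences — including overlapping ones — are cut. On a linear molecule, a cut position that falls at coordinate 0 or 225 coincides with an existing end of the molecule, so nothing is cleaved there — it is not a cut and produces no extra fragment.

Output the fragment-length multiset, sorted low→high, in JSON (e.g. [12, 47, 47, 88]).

Per-enzyme occurrences:
  TgoIII (TGGACGG, off=2): starts [2, 24, 57, 109, 166, 216] → cuts [4, 26, 59, 111, 168, 218]
  EstI (GGGA, off=2): starts [43, 74, 96, 101, 114, 120, 147, 179, 206] → cuts [45, 76, 98, 103, 116, 122, 149, 181, 208]
  GruII (ACAG, off=1): starts [19, 127, 131, 143, 151, 185] → cuts [20, 128, 132, 144, 152, 186]
  UxaII (ACCTC, off=5): starts [10, 50, 67, 211] → cuts [15, 55, 72, 216]

Pooled cuts: [4, 15, 20, 26, 45, 55, 59, 72, 76, 98, 103, 111, 116, 122, 128, 132, 144, 149, 152, 168, 181, 186, 208, 216, 218]

Fragment lengths:
  [0,4): 4 bp
  [4,15): 11 bp
  [15,20): 5 bp
  [20,26): 6 bp
  [26,45): 19 bp
  [45,55): 10 bp
  [55,59): 4 bp
  [59,72): 13 bp
  [72,76): 4 bp
  [76,98): 22 bp
  [98,103): 5 bp
  [103,111): 8 bp
  [111,116): 5 bp
  [116,122): 6 bp
  [122,128): 6 bp
  [128,132): 4 bp
  [132,144): 12 bp
  [144,149): 5 bp
  [149,152): 3 bp
  [152,168): 16 bp
  [168,181): 13 bp
  [181,186): 5 bp
  [186,208): 22 bp
  [208,216): 8 bp
  [216,218): 2 bp
  [218,225): 7 bp

[2,3,4,4,4,4,5,5,5,5,5,6,6,6,7,8,8,10,11,12,13,13,16,19,22,22]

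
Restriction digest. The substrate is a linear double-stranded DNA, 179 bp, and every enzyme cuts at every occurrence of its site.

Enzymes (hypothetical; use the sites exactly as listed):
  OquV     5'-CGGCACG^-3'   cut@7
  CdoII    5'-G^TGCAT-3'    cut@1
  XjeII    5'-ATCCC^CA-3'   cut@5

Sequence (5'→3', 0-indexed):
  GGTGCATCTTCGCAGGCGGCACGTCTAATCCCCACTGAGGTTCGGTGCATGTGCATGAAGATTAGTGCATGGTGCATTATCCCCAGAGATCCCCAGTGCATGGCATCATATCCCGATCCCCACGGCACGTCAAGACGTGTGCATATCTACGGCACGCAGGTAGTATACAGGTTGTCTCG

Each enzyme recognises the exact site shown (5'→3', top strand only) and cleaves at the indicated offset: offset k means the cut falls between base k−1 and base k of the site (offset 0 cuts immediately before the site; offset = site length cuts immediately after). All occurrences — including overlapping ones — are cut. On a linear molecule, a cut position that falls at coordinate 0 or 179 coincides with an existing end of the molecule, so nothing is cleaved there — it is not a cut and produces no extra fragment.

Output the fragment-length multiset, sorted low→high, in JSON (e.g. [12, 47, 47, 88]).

[2,3,6,7,9,9,10,10,11,13,14,17,21,23,24]

Scan for sites:
  OquV (CGGCACG, off=7): starts [16, 122, 149] → cuts [23, 129, 156]
  CdoII (GTGCAT, off=1): starts [1, 44, 50, 64, 71, 95, 138] → cuts [2, 45, 51, 65, 72, 96, 139]
  XjeII (ATCCCCA, off=5): starts [27, 78, 88, 115] → cuts [32, 83, 93, 120]

Pooled cuts: [2, 23, 32, 45, 51, 65, 72, 83, 93, 96, 120, 129, 139, 156]

Fragment lengths:
  [0,2): 2 bp
  [2,23): 21 bp
  [23,32): 9 bp
  [32,45): 13 bp
  [45,51): 6 bp
  [51,65): 14 bp
  [65,72): 7 bp
  [72,83): 11 bp
  [83,93): 10 bp
  [93,96): 3 bp
  [96,120): 24 bp
  [120,129): 9 bp
  [129,139): 10 bp
  [139,156): 17 bp
  [156,179): 23 bp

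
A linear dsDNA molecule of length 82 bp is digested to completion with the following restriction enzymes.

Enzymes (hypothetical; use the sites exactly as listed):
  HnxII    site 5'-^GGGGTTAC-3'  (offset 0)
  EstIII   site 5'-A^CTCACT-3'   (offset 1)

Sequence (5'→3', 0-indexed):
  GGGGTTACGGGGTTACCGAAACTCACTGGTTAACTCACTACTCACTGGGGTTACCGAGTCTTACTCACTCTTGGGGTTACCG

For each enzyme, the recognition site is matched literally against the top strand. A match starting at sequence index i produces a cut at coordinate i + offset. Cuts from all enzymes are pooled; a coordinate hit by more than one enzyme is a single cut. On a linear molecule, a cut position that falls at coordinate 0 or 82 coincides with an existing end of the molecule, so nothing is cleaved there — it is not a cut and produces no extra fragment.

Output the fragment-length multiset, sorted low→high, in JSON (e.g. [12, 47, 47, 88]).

Site scan:
  HnxII GGGGTTAC/0: at [0, 8, 46, 72] ⇒ [8, 46, 72] (position 0 is a terminus of the linear molecule — no cut)
  EstIII ACTCACT/1: at [20, 32, 39, 62] ⇒ [21, 33, 40, 63]

All cut coordinates (distinct, sorted): [8, 21, 33, 40, 46, 63, 72]

Fragments:
  [0,8): 8 bp
  [8,21): 13 bp
  [21,33): 12 bp
  [33,40): 7 bp
  [40,46): 6 bp
  [46,63): 17 bp
  [63,72): 9 bp
  [72,82): 10 bp

[6,7,8,9,10,12,13,17]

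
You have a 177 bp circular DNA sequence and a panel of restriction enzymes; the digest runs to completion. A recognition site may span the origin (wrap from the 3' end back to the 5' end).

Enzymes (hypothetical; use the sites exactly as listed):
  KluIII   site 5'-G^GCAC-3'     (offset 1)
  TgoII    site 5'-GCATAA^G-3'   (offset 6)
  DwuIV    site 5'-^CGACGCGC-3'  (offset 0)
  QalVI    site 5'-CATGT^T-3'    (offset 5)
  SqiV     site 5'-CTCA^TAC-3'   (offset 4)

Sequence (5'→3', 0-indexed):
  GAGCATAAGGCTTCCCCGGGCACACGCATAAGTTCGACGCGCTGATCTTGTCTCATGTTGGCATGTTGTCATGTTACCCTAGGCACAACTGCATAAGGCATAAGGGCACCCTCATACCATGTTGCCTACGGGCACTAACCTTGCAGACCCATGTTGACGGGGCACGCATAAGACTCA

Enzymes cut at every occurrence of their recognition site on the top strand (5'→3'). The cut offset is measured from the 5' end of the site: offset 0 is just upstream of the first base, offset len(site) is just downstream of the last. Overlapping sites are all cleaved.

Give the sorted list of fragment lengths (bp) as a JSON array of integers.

[2,3,7,7,8,8,8,8,9,9,10,11,12,14,14,23,24]

Site scan:
  KluIII (GGCAC, off=1): starts [18, 81, 104, 130, 160] → cuts [19, 82, 105, 131, 161]
  TgoII (GCATAAG, off=6): starts [2, 25, 90, 97, 165] → cuts [8, 31, 96, 103, 171]
  DwuIV (CGACGCGC, off=0): starts [34] → cuts [34]
  QalVI (CATGTT, off=5): starts [53, 61, 69, 117, 149] → cuts [58, 66, 74, 122, 154]
  SqiV (CTCATAC, off=4): starts [110] → cuts [114]

Pooled cuts: [8, 19, 31, 34, 58, 66, 74, 82, 96, 103, 105, 114, 122, 131, 154, 161, 171]

Fragments:
  8→19: 11 bp
  19→31: 12 bp
  31→34: 3 bp
  34→58: 24 bp
  58→66: 8 bp
  66→74: 8 bp
  74→82: 8 bp
  82→96: 14 bp
  96→103: 7 bp
  103→105: 2 bp
  105→114: 9 bp
  114→122: 8 bp
  122→131: 9 bp
  131→154: 23 bp
  154→161: 7 bp
  161→171: 10 bp
  171→8 (wrap): 177-171+8 = 14 bp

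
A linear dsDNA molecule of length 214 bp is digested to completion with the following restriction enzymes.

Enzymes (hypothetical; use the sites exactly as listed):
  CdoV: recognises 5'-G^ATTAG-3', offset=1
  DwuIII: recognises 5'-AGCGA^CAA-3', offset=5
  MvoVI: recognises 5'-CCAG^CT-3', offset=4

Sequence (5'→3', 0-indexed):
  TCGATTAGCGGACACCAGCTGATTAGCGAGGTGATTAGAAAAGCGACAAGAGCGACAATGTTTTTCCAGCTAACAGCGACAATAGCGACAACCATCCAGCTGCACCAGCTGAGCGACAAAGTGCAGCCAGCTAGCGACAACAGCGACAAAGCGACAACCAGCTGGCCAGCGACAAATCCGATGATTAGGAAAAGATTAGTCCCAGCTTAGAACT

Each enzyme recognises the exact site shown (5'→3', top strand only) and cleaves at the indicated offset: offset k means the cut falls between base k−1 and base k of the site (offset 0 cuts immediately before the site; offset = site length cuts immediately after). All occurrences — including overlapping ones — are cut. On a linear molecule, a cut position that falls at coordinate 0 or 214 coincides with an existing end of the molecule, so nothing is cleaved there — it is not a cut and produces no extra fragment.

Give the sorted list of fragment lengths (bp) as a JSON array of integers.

Scan for sites:
  CdoV GATTAG/1: at [2, 20, 32, 182, 193] ⇒ [3, 21, 33, 183, 194]
  DwuIII AGCGACAA/5: at [41, 50, 74, 83, 111, 132, 141, 149, 167] ⇒ [46, 55, 79, 88, 116, 137, 146, 154, 172]
  MvoVI CCAGCT/4: at [14, 65, 95, 104, 126, 157, 201] ⇒ [18, 69, 99, 108, 130, 161, 205]

Pooled cuts: [3, 18, 21, 33, 46, 55, 69, 79, 88, 99, 108, 116, 130, 137, 146, 154, 161, 172, 183, 194, 205]

Fragments:
  [0,3): 3 bp
  [3,18): 15 bp
  [18,21): 3 bp
  [21,33): 12 bp
  [33,46): 13 bp
  [46,55): 9 bp
  [55,69): 14 bp
  [69,79): 10 bp
  [79,88): 9 bp
  [88,99): 11 bp
  [99,108): 9 bp
  [108,116): 8 bp
  [116,130): 14 bp
  [130,137): 7 bp
  [137,146): 9 bp
  [146,154): 8 bp
  [154,161): 7 bp
  [161,172): 11 bp
  [172,183): 11 bp
  [183,194): 11 bp
  [194,205): 11 bp
  [205,214): 9 bp

[3,3,7,7,8,8,9,9,9,9,9,10,11,11,11,11,11,12,13,14,14,15]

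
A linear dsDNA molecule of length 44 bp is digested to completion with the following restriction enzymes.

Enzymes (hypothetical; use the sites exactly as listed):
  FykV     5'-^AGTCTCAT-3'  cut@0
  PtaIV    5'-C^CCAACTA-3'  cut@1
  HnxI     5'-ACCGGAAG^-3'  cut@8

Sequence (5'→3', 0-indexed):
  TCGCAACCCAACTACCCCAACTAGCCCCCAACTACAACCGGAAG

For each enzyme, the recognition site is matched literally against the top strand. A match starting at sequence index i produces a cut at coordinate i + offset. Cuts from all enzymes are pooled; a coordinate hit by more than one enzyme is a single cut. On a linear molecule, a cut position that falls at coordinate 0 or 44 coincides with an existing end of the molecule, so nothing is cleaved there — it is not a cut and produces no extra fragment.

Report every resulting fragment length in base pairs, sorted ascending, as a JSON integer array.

[7,9,11,17]

Scan for sites:
  FykV (AGTCTCAT, off=0): no sites
  PtaIV CCCAACTA/1: at [6, 15, 26] ⇒ [7, 16, 27]
  HnxI ACCGGAAG/8: at [36] ⇒ [] (position 44 is a terminus of the linear molecule — no cut)

All cut coordinates (distinct, sorted): [7, 16, 27]

Fragment lengths:
  [0,7): 7 bp
  [7,16): 9 bp
  [16,27): 11 bp
  [27,44): 17 bp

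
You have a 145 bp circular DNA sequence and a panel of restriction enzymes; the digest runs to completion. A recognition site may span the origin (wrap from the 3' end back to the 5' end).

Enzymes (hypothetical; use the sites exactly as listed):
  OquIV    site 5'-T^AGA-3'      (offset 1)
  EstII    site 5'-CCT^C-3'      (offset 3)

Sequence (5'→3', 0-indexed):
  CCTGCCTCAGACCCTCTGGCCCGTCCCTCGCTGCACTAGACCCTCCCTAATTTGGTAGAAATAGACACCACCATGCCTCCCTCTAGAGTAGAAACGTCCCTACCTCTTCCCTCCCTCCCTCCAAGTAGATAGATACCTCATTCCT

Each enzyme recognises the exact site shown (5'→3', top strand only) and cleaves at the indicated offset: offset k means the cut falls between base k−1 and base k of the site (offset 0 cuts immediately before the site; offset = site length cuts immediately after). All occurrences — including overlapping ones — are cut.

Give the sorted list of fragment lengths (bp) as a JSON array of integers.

Site scan:
  OquIV TAGA/1: at [36, 55, 61, 83, 88, 125, 129] ⇒ [37, 56, 62, 84, 89, 126, 130]
  EstII CCTC/3: at [4, 12, 25, 41, 75, 79, 102, 109, 113, 117, 135, 142] ⇒ [0, 7, 15, 28, 44, 78, 82, 105, 112, 116, 120, 138]

Pooled cuts: [0, 7, 15, 28, 37, 44, 56, 62, 78, 82, 84, 89, 105, 112, 116, 120, 126, 130, 138]

Fragments:
  0→7: 7 bp
  7→15: 8 bp
  15→28: 13 bp
  28→37: 9 bp
  37→44: 7 bp
  44→56: 12 bp
  56→62: 6 bp
  62→78: 16 bp
  78→82: 4 bp
  82→84: 2 bp
  84→89: 5 bp
  89→105: 16 bp
  105→112: 7 bp
  112→116: 4 bp
  116→120: 4 bp
  120→126: 6 bp
  126→130: 4 bp
  130→138: 8 bp
  138→0 (wrap): 145-138+0 = 7 bp

[2,4,4,4,4,5,6,6,7,7,7,7,8,8,9,12,13,16,16]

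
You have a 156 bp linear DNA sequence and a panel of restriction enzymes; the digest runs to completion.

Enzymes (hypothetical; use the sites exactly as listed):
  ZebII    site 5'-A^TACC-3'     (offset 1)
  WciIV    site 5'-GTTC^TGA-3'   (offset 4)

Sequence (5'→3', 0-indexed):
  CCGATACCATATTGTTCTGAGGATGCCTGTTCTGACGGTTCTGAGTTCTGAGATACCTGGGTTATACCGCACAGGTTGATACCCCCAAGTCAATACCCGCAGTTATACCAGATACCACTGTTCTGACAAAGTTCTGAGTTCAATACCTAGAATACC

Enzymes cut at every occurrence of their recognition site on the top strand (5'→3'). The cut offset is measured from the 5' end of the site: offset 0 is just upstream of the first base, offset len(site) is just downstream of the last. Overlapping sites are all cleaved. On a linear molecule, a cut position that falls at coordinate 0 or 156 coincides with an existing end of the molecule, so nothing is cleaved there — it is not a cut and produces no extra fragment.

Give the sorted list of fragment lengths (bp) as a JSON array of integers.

[4,4,5,7,7,9,9,9,11,11,11,12,13,14,15,15]

Per-enzyme occurrences:
  ZebII ATACC/1: at [3, 52, 63, 78, 92, 104, 111, 142, 151] ⇒ [4, 53, 64, 79, 93, 105, 112, 143, 152]
  WciIV GTTCTGA/4: at [13, 28, 37, 44, 119, 130] ⇒ [17, 32, 41, 48, 123, 134]

All cut coordinates (distinct, sorted): [4, 17, 32, 41, 48, 53, 64, 79, 93, 105, 112, 123, 134, 143, 152]

Fragments:
  [0,4): 4 bp
  [4,17): 13 bp
  [17,32): 15 bp
  [32,41): 9 bp
  [41,48): 7 bp
  [48,53): 5 bp
  [53,64): 11 bp
  [64,79): 15 bp
  [79,93): 14 bp
  [93,105): 12 bp
  [105,112): 7 bp
  [112,123): 11 bp
  [123,134): 11 bp
  [134,143): 9 bp
  [143,152): 9 bp
  [152,156): 4 bp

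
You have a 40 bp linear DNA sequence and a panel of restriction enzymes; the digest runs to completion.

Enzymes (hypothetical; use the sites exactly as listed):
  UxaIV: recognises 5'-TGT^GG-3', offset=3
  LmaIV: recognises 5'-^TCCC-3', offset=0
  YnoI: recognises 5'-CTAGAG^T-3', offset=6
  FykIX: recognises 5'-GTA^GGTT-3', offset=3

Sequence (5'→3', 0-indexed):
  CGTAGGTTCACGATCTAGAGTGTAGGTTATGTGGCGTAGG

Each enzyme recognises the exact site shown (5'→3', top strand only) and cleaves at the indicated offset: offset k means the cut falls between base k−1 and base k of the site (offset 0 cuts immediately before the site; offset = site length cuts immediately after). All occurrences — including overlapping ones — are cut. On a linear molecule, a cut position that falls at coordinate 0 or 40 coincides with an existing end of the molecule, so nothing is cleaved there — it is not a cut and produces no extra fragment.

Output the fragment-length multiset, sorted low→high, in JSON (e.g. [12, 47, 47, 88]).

Per-enzyme occurrences:
  UxaIV TGTGG/3: at [29] ⇒ [32]
  LmaIV (TCCC, off=0): no sites
  YnoI CTAGAGT/6: at [14] ⇒ [20]
  FykIX GTAGGTT/3: at [1, 21] ⇒ [4, 24]

All cut coordinates (distinct, sorted): [4, 20, 24, 32]

Fragment lengths:
  [0,4): 4 bp
  [4,20): 16 bp
  [20,24): 4 bp
  [24,32): 8 bp
  [32,40): 8 bp

[4,4,8,8,16]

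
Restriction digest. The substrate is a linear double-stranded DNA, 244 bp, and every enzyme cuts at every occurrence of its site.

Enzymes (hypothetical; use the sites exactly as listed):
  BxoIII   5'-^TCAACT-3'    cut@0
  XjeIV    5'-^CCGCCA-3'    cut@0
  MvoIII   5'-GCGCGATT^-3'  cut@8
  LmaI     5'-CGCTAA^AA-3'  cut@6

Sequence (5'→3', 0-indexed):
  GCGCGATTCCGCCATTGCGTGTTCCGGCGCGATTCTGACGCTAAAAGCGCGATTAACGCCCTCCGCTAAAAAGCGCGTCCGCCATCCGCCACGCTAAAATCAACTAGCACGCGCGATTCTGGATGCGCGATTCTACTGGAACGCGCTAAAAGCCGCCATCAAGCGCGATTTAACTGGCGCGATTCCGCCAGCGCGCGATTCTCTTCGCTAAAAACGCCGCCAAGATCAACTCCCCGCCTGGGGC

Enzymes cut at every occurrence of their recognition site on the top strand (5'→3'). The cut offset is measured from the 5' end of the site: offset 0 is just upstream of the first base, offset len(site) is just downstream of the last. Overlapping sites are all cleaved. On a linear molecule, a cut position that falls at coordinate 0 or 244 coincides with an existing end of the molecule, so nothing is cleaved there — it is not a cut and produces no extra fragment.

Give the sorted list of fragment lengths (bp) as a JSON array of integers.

Scan for sites:
  BxoIII TCAACT/0: at [99, 225] ⇒ [99, 225]
  XjeIV CCGCCA/0: at [8, 78, 85, 152, 184, 216] ⇒ [8, 78, 85, 152, 184, 216]
  MvoIII GCGCGATT/8: at [0, 26, 46, 110, 124, 162, 176, 192] ⇒ [8, 34, 54, 118, 132, 170, 184, 200]
  LmaI CGCTAAAA/6: at [38, 63, 91, 143, 205] ⇒ [44, 69, 97, 149, 211]

Pooled cuts: [8, 34, 44, 54, 69, 78, 85, 97, 99, 118, 132, 149, 152, 170, 184, 200, 211, 216, 225]

Fragment lengths:
  [0,8): 8 bp
  [8,34): 26 bp
  [34,44): 10 bp
  [44,54): 10 bp
  [54,69): 15 bp
  [69,78): 9 bp
  [78,85): 7 bp
  [85,97): 12 bp
  [97,99): 2 bp
  [99,118): 19 bp
  [118,132): 14 bp
  [132,149): 17 bp
  [149,152): 3 bp
  [152,170): 18 bp
  [170,184): 14 bp
  [184,200): 16 bp
  [200,211): 11 bp
  [211,216): 5 bp
  [216,225): 9 bp
  [225,244): 19 bp

[2,3,5,7,8,9,9,10,10,11,12,14,14,15,16,17,18,19,19,26]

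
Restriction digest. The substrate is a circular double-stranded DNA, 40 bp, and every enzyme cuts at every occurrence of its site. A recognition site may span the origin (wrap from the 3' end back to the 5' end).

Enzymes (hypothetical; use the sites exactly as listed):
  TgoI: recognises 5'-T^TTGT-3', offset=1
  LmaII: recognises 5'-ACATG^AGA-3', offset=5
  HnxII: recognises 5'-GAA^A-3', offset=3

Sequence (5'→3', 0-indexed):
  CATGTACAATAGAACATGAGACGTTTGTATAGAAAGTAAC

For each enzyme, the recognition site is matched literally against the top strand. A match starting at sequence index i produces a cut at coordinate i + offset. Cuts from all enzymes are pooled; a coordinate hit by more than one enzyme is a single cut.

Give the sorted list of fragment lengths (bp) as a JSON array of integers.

[6,10,24]

Site scan:
  TgoI TTTGT/1: at [23] ⇒ [24]
  LmaII ACATGAGA/5: at [13] ⇒ [18]
  HnxII GAAA/3: at [31] ⇒ [34]

Pooled cuts: [18, 24, 34]

Fragment lengths:
  18→24: 6 bp
  24→34: 10 bp
  34→18 (wrap): 40-34+18 = 24 bp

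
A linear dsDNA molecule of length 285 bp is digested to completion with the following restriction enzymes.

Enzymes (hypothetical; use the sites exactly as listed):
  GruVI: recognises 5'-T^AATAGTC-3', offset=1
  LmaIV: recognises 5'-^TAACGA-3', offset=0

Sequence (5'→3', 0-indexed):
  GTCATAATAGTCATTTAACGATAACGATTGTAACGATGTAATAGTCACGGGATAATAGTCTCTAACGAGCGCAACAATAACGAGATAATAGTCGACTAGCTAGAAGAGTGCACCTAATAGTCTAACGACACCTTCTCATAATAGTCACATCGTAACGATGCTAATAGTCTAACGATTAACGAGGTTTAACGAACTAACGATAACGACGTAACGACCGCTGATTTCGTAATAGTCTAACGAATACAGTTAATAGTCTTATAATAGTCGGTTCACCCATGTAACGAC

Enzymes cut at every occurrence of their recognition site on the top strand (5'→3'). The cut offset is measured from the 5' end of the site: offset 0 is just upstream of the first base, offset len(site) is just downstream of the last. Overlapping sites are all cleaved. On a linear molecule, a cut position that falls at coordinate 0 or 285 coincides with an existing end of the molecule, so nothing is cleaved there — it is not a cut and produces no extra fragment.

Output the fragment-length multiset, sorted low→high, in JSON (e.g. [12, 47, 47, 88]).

[5,6,6,7,7,7,7,7,8,8,9,9,9,9,10,10,10,11,13,14,14,15,17,19,19,29]

Per-enzyme occurrences:
  GruVI TAATAGTC/1: at [4, 38, 52, 85, 114, 138, 161, 226, 247, 258] ⇒ [5, 39, 53, 86, 115, 139, 162, 227, 248, 259]
  LmaIV TAACGA/0: at [15, 21, 30, 62, 77, 122, 152, 169, 176, 186, 194, 200, 208, 234, 278] ⇒ [15, 21, 30, 62, 77, 122, 152, 169, 176, 186, 194, 200, 208, 234, 278]

Pooled cuts: [5, 15, 21, 30, 39, 53, 62, 77, 86, 115, 122, 139, 152, 162, 169, 176, 186, 194, 200, 208, 227, 234, 248, 259, 278]

Fragments:
  [0,5): 5 bp
  [5,15): 10 bp
  [15,21): 6 bp
  [21,30): 9 bp
  [30,39): 9 bp
  [39,53): 14 bp
  [53,62): 9 bp
  [62,77): 15 bp
  [77,86): 9 bp
  [86,115): 29 bp
  [115,122): 7 bp
  [122,139): 17 bp
  [139,152): 13 bp
  [152,162): 10 bp
  [162,169): 7 bp
  [169,176): 7 bp
  [176,186): 10 bp
  [186,194): 8 bp
  [194,200): 6 bp
  [200,208): 8 bp
  [208,227): 19 bp
  [227,234): 7 bp
  [234,248): 14 bp
  [248,259): 11 bp
  [259,278): 19 bp
  [278,285): 7 bp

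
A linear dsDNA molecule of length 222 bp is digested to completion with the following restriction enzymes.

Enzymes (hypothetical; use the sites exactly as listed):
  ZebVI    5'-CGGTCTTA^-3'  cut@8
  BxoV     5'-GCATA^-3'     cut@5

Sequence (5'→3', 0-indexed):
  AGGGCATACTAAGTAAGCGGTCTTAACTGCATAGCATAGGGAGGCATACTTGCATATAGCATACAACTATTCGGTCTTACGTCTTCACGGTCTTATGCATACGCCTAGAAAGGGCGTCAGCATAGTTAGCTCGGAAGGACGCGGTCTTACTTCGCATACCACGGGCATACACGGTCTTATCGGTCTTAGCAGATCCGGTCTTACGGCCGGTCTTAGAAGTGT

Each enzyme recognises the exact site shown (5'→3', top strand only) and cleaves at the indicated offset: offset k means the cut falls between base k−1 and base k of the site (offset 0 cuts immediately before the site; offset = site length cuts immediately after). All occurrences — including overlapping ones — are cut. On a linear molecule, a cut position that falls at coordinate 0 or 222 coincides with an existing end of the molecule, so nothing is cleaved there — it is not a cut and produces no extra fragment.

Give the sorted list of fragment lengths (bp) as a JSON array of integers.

[5,6,7,7,8,8,8,9,9,10,10,11,12,15,16,16,17,23,25]

Per-enzyme occurrences:
  ZebVI (CGGTCTTA, off=8): starts [17, 71, 87, 141, 171, 180, 195, 207] → cuts [25, 79, 95, 149, 179, 188, 203, 215]
  BxoV (GCATA, off=5): starts [3, 28, 33, 43, 51, 58, 96, 119, 153, 164] → cuts [8, 33, 38, 48, 56, 63, 101, 124, 158, 169]

Pooled cuts: [8, 25, 33, 38, 48, 56, 63, 79, 95, 101, 124, 149, 158, 169, 179, 188, 203, 215]

Fragments:
  [0,8): 8 bp
  [8,25): 17 bp
  [25,33): 8 bp
  [33,38): 5 bp
  [38,48): 10 bp
  [48,56): 8 bp
  [56,63): 7 bp
  [63,79): 16 bp
  [79,95): 16 bp
  [95,101): 6 bp
  [101,124): 23 bp
  [124,149): 25 bp
  [149,158): 9 bp
  [158,169): 11 bp
  [169,179): 10 bp
  [179,188): 9 bp
  [188,203): 15 bp
  [203,215): 12 bp
  [215,222): 7 bp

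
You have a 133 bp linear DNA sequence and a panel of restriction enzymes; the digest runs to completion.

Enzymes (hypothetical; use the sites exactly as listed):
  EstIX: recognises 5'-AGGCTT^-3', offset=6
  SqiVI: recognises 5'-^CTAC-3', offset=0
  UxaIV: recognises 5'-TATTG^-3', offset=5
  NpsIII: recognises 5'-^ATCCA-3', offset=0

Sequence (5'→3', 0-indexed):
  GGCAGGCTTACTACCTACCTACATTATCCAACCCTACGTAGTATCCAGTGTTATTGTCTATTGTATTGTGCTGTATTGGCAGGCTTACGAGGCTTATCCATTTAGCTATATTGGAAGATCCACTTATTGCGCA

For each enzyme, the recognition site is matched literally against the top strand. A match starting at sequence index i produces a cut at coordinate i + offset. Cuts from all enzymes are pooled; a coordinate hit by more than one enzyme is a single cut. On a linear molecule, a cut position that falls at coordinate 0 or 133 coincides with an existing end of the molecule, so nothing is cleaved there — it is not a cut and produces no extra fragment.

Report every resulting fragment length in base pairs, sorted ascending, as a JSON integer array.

[1,4,4,4,4,5,7,7,8,8,9,9,9,10,12,14,18]

Site scan:
  EstIX AGGCTT/6: at [3, 80, 89] ⇒ [9, 86, 95]
  SqiVI CTAC/0: at [10, 14, 18, 33] ⇒ [10, 14, 18, 33]
  UxaIV TATTG/5: at [51, 58, 63, 73, 108, 124] ⇒ [56, 63, 68, 78, 113, 129]
  NpsIII ATCCA/0: at [25, 42, 95, 117] ⇒ [25, 42, 95, 117]

Pooled cuts: [9, 10, 14, 18, 25, 33, 42, 56, 63, 68, 78, 86, 95, 113, 117, 129]

Fragments:
  [0,9): 9 bp
  [9,10): 1 bp
  [10,14): 4 bp
  [14,18): 4 bp
  [18,25): 7 bp
  [25,33): 8 bp
  [33,42): 9 bp
  [42,56): 14 bp
  [56,63): 7 bp
  [63,68): 5 bp
  [68,78): 10 bp
  [78,86): 8 bp
  [86,95): 9 bp
  [95,113): 18 bp
  [113,117): 4 bp
  [117,129): 12 bp
  [129,133): 4 bp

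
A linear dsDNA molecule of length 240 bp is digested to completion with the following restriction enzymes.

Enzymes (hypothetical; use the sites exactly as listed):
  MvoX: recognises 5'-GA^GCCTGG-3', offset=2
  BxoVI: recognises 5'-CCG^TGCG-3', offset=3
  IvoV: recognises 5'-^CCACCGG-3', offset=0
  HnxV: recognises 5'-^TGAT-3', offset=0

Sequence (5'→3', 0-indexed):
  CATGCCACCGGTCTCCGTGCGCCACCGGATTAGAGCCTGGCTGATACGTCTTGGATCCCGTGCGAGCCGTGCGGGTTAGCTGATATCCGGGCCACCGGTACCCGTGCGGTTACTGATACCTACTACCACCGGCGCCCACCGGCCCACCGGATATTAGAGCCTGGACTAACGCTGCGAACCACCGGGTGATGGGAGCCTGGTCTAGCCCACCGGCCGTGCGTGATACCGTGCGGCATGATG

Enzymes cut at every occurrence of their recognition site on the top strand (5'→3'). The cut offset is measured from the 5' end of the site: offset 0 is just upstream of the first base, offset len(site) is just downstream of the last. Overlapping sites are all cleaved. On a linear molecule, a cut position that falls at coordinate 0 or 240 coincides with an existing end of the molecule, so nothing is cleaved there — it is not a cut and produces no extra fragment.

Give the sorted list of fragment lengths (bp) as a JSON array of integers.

[4,4,4,5,7,7,8,8,8,8,9,9,10,10,11,11,12,12,13,13,13,15,19,20]

Site scan:
  MvoX (GAGCCTGG, off=2): starts [32, 156, 192] → cuts [34, 158, 194]
  BxoVI (CCGTGCG, off=3): starts [14, 57, 66, 101, 213, 225] → cuts [17, 60, 69, 104, 216, 228]
  IvoV (CCACCGG, off=0): starts [4, 21, 91, 125, 135, 143, 178, 206] → cuts [4, 21, 91, 125, 135, 143, 178, 206]
  HnxV (TGAT, off=0): starts [41, 80, 113, 186, 220, 235] → cuts [41, 80, 113, 186, 220, 235]

All cut coordinates (distinct, sorted): [4, 17, 21, 34, 41, 60, 69, 80, 91, 104, 113, 125, 135, 143, 158, 178, 186, 194, 206, 216, 220, 228, 235]

Fragments:
  [0,4): 4 bp
  [4,17): 13 bp
  [17,21): 4 bp
  [21,34): 13 bp
  [34,41): 7 bp
  [41,60): 19 bp
  [60,69): 9 bp
  [69,80): 11 bp
  [80,91): 11 bp
  [91,104): 13 bp
  [104,113): 9 bp
  [113,125): 12 bp
  [125,135): 10 bp
  [135,143): 8 bp
  [143,158): 15 bp
  [158,178): 20 bp
  [178,186): 8 bp
  [186,194): 8 bp
  [194,206): 12 bp
  [206,216): 10 bp
  [216,220): 4 bp
  [220,228): 8 bp
  [228,235): 7 bp
  [235,240): 5 bp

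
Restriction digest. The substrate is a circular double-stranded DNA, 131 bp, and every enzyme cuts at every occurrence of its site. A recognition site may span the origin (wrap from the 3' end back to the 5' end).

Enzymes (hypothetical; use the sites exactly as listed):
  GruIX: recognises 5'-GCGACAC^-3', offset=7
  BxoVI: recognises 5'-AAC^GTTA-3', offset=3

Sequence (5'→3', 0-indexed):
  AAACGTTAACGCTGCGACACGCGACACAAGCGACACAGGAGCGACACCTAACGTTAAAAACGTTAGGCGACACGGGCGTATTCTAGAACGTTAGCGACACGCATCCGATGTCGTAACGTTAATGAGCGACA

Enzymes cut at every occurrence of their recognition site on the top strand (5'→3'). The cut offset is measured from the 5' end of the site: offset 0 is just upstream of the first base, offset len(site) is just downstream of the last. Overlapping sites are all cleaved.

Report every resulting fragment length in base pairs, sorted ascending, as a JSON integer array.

[5,7,9,9,11,11,12,16,16,17,18]

Site scan:
  GruIX (GCGACAC, off=7): starts [13, 20, 29, 40, 66, 93] → cuts [20, 27, 36, 47, 73, 100]
  BxoVI (AACGTTA, off=3): starts [1, 49, 58, 86, 114] → cuts [4, 52, 61, 89, 117]

All cut coordinates (distinct, sorted): [4, 20, 27, 36, 47, 52, 61, 73, 89, 100, 117]

Fragments:
  4→20: 16 bp
  20→27: 7 bp
  27→36: 9 bp
  36→47: 11 bp
  47→52: 5 bp
  52→61: 9 bp
  61→73: 12 bp
  73→89: 16 bp
  89→100: 11 bp
  100→117: 17 bp
  117→4 (wrap): 131-117+4 = 18 bp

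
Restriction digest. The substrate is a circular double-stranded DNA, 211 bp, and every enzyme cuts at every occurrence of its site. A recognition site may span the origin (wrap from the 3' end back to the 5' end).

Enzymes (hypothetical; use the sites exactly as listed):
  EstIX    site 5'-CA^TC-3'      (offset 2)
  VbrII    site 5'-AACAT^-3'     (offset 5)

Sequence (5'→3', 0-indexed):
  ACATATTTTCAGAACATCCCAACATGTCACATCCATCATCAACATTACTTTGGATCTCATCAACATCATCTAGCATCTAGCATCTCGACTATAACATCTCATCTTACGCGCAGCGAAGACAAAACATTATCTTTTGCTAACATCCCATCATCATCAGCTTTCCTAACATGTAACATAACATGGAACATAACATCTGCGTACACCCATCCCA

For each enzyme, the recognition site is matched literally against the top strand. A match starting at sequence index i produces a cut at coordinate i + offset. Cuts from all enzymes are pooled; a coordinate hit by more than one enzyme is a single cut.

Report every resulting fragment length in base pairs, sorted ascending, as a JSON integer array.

[1,1,1,1,1,2,3,3,3,4,4,4,4,5,6,6,7,7,7,7,7,8,9,12,13,14,14,15,16,26]

Scan for sites:
  EstIX (CATC, off=2): starts [14, 29, 33, 36, 57, 63, 66, 73, 80, 94, 99, 140, 145, 148, 151, 190, 204] → cuts [16, 31, 35, 38, 59, 65, 68, 75, 82, 96, 101, 142, 147, 150, 153, 192, 206]
  VbrII (AACAT, off=5): starts [12, 20, 40, 61, 92, 122, 138, 164, 171, 176, 183, 188, 210] → cuts [4, 17, 25, 45, 66, 97, 127, 143, 169, 176, 181, 188, 193]

Pooled cuts: [4, 16, 17, 25, 31, 35, 38, 45, 59, 65, 66, 68, 75, 82, 96, 97, 101, 127, 142, 143, 147, 150, 153, 169, 176, 181, 188, 192, 193, 206]

Fragments:
  4→16: 12 bp
  16→17: 1 bp
  17→25: 8 bp
  25→31: 6 bp
  31→35: 4 bp
  35→38: 3 bp
  38→45: 7 bp
  45→59: 14 bp
  59→65: 6 bp
  65→66: 1 bp
  66→68: 2 bp
  68→75: 7 bp
  75→82: 7 bp
  82→96: 14 bp
  96→97: 1 bp
  97→101: 4 bp
  101→127: 26 bp
  127→142: 15 bp
  142→143: 1 bp
  143→147: 4 bp
  147→150: 3 bp
  150→153: 3 bp
  153→169: 16 bp
  169→176: 7 bp
  176→181: 5 bp
  181→188: 7 bp
  188→192: 4 bp
  192→193: 1 bp
  193→206: 13 bp
  206→4 (wrap): 211-206+4 = 9 bp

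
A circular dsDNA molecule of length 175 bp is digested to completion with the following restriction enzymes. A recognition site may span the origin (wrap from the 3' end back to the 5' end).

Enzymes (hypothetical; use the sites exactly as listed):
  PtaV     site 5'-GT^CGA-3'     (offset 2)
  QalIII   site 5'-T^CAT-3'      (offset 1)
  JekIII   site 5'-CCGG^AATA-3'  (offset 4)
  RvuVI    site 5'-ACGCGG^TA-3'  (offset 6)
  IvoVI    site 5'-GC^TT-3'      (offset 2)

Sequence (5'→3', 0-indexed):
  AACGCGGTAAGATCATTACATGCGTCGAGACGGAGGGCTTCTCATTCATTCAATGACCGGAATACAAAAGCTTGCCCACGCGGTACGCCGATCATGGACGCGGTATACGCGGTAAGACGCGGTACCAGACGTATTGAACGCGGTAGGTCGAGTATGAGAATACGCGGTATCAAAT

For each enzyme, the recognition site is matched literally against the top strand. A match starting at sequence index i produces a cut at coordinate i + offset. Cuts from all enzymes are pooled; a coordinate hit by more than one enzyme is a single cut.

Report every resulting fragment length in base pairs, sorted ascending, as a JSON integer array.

Per-enzyme occurrences:
  PtaV GTCGA/2: at [23, 146] ⇒ [25, 148]
  QalIII TCAT/1: at [12, 41, 45, 91] ⇒ [13, 42, 46, 92]
  JekIII CCGGAATA/4: at [56] ⇒ [60]
  RvuVI ACGCGGTA/6: at [1, 77, 97, 106, 116, 137, 161] ⇒ [7, 83, 103, 112, 122, 143, 167]
  IvoVI GCTT/2: at [36, 69] ⇒ [38, 71]

Pooled cuts: [7, 13, 25, 38, 42, 46, 60, 71, 83, 92, 103, 112, 122, 143, 148, 167]

Fragment lengths:
  7→13: 6 bp
  13→25: 12 bp
  25→38: 13 bp
  38→42: 4 bp
  42→46: 4 bp
  46→60: 14 bp
  60→71: 11 bp
  71→83: 12 bp
  83→92: 9 bp
  92→103: 11 bp
  103→112: 9 bp
  112→122: 10 bp
  122→143: 21 bp
  143→148: 5 bp
  148→167: 19 bp
  167→7 (wrap): 175-167+7 = 15 bp

[4,4,5,6,9,9,10,11,11,12,12,13,14,15,19,21]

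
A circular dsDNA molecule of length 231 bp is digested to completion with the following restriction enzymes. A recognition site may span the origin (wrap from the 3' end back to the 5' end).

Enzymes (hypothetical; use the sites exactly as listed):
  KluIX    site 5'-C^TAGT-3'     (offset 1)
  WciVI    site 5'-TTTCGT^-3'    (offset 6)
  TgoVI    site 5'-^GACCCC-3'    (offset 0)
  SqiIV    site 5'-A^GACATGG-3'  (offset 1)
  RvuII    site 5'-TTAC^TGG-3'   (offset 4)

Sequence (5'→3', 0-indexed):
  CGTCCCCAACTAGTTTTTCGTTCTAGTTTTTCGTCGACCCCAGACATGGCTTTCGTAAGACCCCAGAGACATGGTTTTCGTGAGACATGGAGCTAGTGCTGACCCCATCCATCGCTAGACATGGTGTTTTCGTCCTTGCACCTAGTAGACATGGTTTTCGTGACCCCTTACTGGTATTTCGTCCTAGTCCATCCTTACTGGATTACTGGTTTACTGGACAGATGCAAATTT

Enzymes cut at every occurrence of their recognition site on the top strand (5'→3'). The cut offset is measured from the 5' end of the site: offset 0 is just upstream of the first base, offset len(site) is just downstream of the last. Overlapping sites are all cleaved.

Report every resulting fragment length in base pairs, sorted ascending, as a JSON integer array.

Site scan:
  KluIX (CTAGT, off=1): starts [9, 22, 92, 141, 183] → cuts [10, 23, 93, 142, 184]
  WciVI (TTTCGT, off=6): starts [15, 28, 50, 75, 127, 155, 176, 228] → cuts [3, 21, 34, 56, 81, 133, 161, 182]
  TgoVI (GACCCC, off=0): starts [35, 58, 100, 161] → cuts [35, 58, 100, 161]
  SqiIV (AGACATGG, off=1): starts [41, 66, 82, 116, 146] → cuts [42, 67, 83, 117, 147]
  RvuII (TTACTGG, off=4): starts [167, 194, 202, 210] → cuts [171, 198, 206, 214]

All cut coordinates (distinct, sorted): [3, 10, 21, 23, 34, 35, 42, 56, 58, 67, 81, 83, 93, 100, 117, 133, 142, 147, 161, 171, 182, 184, 198, 206, 214]

Fragment lengths:
  3→10: 7 bp
  10→21: 11 bp
  21→23: 2 bp
  23→34: 11 bp
  34→35: 1 bp
  35→42: 7 bp
  42→56: 14 bp
  56→58: 2 bp
  58→67: 9 bp
  67→81: 14 bp
  81→83: 2 bp
  83→93: 10 bp
  93→100: 7 bp
  100→117: 17 bp
  117→133: 16 bp
  133→142: 9 bp
  142→147: 5 bp
  147→161: 14 bp
  161→171: 10 bp
  171→182: 11 bp
  182→184: 2 bp
  184→198: 14 bp
  198→206: 8 bp
  206→214: 8 bp
  214→3 (wrap): 231-214+3 = 20 bp

[1,2,2,2,2,5,7,7,7,8,8,9,9,10,10,11,11,11,14,14,14,14,16,17,20]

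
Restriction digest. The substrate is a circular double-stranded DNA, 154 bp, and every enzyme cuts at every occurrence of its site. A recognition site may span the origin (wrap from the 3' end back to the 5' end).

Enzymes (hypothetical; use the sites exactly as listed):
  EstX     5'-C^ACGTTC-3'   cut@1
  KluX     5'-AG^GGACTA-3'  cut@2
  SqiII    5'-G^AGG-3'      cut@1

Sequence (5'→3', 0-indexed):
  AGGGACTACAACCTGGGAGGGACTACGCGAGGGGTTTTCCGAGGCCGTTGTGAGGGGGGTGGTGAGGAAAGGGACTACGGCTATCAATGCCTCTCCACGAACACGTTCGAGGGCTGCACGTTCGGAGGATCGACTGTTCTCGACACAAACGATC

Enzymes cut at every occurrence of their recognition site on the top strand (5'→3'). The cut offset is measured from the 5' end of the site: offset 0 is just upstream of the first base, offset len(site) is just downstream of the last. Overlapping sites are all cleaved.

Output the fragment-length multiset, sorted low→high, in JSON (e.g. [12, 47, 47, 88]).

Per-enzyme occurrences:
  EstX (CACGTTC, off=1): starts [101, 116] → cuts [102, 117]
  KluX (AGGGACTA, off=2): starts [0, 17, 69] → cuts [2, 19, 71]
  SqiII (GAGG, off=1): starts [16, 28, 40, 51, 63, 108, 124] → cuts [17, 29, 41, 52, 64, 109, 125]

Pooled cuts: [2, 17, 19, 29, 41, 52, 64, 71, 102, 109, 117, 125]

Fragment lengths:
  2→17: 15 bp
  17→19: 2 bp
  19→29: 10 bp
  29→41: 12 bp
  41→52: 11 bp
  52→64: 12 bp
  64→71: 7 bp
  71→102: 31 bp
  102→109: 7 bp
  109→117: 8 bp
  117→125: 8 bp
  125→2 (wrap): 154-125+2 = 31 bp

[2,7,7,8,8,10,11,12,12,15,31,31]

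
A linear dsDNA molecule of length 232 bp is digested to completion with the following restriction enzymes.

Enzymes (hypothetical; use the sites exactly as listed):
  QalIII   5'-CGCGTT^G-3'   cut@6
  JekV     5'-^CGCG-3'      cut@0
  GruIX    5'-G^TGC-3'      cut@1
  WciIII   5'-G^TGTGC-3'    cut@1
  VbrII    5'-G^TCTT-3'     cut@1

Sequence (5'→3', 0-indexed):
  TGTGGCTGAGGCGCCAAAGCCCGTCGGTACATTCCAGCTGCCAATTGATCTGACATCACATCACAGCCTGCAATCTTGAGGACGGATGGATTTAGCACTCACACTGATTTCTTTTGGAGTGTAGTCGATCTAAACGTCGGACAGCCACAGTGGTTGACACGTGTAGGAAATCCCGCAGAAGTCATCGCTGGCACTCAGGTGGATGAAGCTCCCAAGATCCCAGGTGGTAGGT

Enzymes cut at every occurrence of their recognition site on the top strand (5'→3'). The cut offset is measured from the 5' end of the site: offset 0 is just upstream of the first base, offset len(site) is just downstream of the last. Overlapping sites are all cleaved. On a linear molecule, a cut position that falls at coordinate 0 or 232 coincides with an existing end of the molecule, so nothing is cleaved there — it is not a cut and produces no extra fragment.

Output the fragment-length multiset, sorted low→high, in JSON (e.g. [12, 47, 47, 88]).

[232]

Site scan:
  QalIII (CGCGTTG, off=6): no sites
  JekV (CGCG, off=0): no sites
  GruIX (GTGC, off=1): no sites
  WciIII (GTGTGC, off=1): no sites
  VbrII (GTCTT, off=1): no sites

Pooled cuts: ∅

Fragments:
  no cuts → one linear fragment of 232 bp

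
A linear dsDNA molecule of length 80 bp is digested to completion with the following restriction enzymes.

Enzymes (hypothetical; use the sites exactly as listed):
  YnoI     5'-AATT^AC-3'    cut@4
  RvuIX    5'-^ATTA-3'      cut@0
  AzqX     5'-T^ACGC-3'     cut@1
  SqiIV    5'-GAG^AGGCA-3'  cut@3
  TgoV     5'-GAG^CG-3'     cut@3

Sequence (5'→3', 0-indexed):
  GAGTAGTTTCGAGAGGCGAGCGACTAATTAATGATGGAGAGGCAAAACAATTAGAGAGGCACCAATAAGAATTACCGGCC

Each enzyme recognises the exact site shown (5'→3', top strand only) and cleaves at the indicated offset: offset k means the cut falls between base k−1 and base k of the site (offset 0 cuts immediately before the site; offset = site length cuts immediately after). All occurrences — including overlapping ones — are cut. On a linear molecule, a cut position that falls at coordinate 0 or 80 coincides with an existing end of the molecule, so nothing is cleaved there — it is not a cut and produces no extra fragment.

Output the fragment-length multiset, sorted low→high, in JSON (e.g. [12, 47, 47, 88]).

Per-enzyme occurrences:
  YnoI AATTAC/4: at [69] ⇒ [73]
  RvuIX ATTA/0: at [26, 49, 70] ⇒ [26, 49, 70]
  AzqX (TACGC, off=1): no sites
  SqiIV GAGAGGCA/3: at [36, 53] ⇒ [39, 56]
  TgoV GAGCG/3: at [17] ⇒ [20]

Pooled cuts: [20, 26, 39, 49, 56, 70, 73]

Fragments:
  [0,20): 20 bp
  [20,26): 6 bp
  [26,39): 13 bp
  [39,49): 10 bp
  [49,56): 7 bp
  [56,70): 14 bp
  [70,73): 3 bp
  [73,80): 7 bp

[3,6,7,7,10,13,14,20]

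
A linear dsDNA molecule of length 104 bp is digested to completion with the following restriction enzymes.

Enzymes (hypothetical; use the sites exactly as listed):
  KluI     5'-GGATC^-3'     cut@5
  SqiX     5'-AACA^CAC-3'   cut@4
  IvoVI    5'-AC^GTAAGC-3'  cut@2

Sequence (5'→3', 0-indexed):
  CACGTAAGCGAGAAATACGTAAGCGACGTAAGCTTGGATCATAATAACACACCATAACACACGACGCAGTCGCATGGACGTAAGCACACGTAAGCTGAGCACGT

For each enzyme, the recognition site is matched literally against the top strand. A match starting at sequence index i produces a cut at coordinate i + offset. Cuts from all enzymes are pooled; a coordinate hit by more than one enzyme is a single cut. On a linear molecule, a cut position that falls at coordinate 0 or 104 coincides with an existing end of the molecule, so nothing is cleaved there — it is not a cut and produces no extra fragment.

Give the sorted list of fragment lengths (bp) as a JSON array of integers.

[3,9,9,10,10,13,15,15,20]

Per-enzyme occurrences:
  KluI GGATC/5: at [35] ⇒ [40]
  SqiX AACACAC/4: at [45, 55] ⇒ [49, 59]
  IvoVI ACGTAAGC/2: at [1, 16, 25, 77, 87] ⇒ [3, 18, 27, 79, 89]

Pooled cuts: [3, 18, 27, 40, 49, 59, 79, 89]

Fragments:
  [0,3): 3 bp
  [3,18): 15 bp
  [18,27): 9 bp
  [27,40): 13 bp
  [40,49): 9 bp
  [49,59): 10 bp
  [59,79): 20 bp
  [79,89): 10 bp
  [89,104): 15 bp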